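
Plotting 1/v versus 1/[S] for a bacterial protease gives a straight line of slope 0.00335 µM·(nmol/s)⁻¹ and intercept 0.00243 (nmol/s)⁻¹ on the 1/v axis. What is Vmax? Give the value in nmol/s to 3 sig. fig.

412 nmol/s

The y-intercept of a Lineweaver–Burk plot equals 1/Vmax, so Vmax = 1/0.00243 = 412 nmol/s.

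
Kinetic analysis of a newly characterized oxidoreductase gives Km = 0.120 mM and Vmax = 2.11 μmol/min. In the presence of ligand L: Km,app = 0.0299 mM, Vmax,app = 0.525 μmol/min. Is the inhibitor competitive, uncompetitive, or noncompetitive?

uncompetitive

Both Km and Vmax decrease by the same factor (~4.02-fold) — characteristic of uncompetitive inhibition.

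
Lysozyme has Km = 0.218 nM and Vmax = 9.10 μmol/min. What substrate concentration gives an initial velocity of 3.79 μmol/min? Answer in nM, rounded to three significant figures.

0.156 nM

Rearranging v = Vmax[S]/(Km+[S]) gives [S] = Km·v/(Vmax − v).
[S] = 0.218 × 3.79 / (9.10 − 3.79) = 0.8262/5.310 = 0.156 nM.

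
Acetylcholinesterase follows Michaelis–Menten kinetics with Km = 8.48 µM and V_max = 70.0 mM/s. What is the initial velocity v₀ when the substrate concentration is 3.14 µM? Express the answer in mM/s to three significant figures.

v = Vmax·[S]/(Km + [S]) = 70.0 × 3.14 / (8.48 + 3.14)
  = 219.8 / 11.62 = 18.9 mM/s.

18.9 mM/s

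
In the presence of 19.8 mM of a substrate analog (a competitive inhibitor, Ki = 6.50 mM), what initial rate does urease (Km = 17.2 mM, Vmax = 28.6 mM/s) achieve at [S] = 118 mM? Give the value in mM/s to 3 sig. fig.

18.0 mM/s

α = 1 + [I]/Ki = 1 + 19.8/6.50 = 4.046.
For a competitive inhibitor, Vmax is unchanged and the apparent Km becomes α·Km: Km,app = 69.6 mM, Vmax,app = 28.6 mM/s.
v = Vmax,app·[S]/(Km,app + [S]) = 28.6 × 118/(69.6 + 118) = 18.0 mM/s.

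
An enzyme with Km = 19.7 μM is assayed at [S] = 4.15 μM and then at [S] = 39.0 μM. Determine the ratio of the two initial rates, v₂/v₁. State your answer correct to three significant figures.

The fractional saturations are [S]/(Km+[S]) = 4.15/23.85 = 0.1740 and 39.0/58.70 = 0.6644.
v₂/v₁ is just their ratio: 0.6644/0.1740 = 3.82.

3.82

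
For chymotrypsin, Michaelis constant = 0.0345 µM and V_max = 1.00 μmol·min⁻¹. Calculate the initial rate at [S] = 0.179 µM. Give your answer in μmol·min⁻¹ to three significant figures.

0.838 μmol·min⁻¹

[S]/(Km+[S]) = 0.179/0.2135 = 0.8384, the fractional saturation.
v = 0.8384 × Vmax = 0.8384 × 1.00 = 0.838 μmol·min⁻¹.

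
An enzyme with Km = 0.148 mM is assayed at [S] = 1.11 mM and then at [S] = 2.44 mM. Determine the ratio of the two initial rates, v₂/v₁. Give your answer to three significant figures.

The fractional saturations are [S]/(Km+[S]) = 1.11/1.258 = 0.8824 and 2.44/2.588 = 0.9428.
v₂/v₁ is just their ratio: 0.9428/0.8824 = 1.07.

1.07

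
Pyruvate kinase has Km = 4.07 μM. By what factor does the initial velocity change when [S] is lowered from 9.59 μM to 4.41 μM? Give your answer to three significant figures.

0.741

Since Vmax cancels, v₂/v₁ = [S]₂(Km+[S]₁) / [S]₁(Km+[S]₂).
= 4.41×(4.07+9.59) / (9.59×(4.07+4.41)) = 60.24/81.32 = 0.741.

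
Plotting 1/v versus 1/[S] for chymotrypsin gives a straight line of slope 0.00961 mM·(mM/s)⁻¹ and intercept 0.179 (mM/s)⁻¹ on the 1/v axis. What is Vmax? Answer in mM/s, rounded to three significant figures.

The y-intercept of a Lineweaver–Burk plot equals 1/Vmax, so Vmax = 1/0.179 = 5.59 mM/s.

5.59 mM/s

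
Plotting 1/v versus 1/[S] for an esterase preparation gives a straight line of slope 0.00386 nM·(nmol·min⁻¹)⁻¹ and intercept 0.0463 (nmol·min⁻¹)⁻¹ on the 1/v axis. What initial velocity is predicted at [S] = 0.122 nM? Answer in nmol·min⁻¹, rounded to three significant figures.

12.8 nmol·min⁻¹

The y-intercept is 1/Vmax, so Vmax = 1/0.0463 = 21.6 nmol·min⁻¹.
The slope is Km/Vmax, so Km = 0.00386 × 21.6 = 0.0834 nM.
Then v = 21.6 × 0.122/(0.0834 + 0.122) = 12.8 nmol·min⁻¹.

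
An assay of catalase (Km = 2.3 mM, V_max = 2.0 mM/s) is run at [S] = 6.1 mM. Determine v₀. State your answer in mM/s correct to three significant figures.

1.45 mM/s

v = Vmax·[S]/(Km + [S]) = 2.0 × 6.1 / (2.3 + 6.1)
  = 12.20 / 8.400 = 1.45 mM/s.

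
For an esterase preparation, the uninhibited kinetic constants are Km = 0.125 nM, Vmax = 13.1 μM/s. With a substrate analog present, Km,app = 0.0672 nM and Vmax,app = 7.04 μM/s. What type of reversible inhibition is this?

Both Km and Vmax decrease by the same factor (~1.86-fold) — characteristic of uncompetitive inhibition.

uncompetitive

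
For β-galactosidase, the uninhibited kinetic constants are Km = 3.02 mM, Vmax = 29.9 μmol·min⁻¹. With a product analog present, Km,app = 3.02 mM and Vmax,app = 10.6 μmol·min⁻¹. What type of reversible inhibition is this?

noncompetitive

Vmax decreases (29.9 → 10.6 μmol·min⁻¹) while Km is unchanged — pure noncompetitive inhibition.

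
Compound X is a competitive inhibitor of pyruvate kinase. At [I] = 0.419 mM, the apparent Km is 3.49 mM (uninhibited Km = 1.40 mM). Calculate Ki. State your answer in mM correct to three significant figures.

Competitive: Km,app = α·Km with α = 1 + [I]/Ki.
α = Km,app/Km = 3.49/1.40 = 2.493.
Ki = [I]/(α − 1) = 0.419/1.493 = 0.281 mM.

0.281 mM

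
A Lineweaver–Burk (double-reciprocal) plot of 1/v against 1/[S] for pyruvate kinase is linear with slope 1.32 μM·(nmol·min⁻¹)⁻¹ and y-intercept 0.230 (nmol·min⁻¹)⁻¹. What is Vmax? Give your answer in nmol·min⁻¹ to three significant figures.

The y-intercept of a Lineweaver–Burk plot equals 1/Vmax, so Vmax = 1/0.230 = 4.35 nmol·min⁻¹.

4.35 nmol·min⁻¹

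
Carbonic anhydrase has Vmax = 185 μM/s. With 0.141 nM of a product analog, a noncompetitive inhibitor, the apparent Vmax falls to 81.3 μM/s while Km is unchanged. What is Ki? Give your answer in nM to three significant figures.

0.111 nM

Noncompetitive: Vmax,app = Vmax/α with α = 1 + [I]/Ki.
α = Vmax/Vmax,app = 185/81.3 = 2.276.
Ki = [I]/(α − 1) = 0.141/1.276 = 0.111 nM.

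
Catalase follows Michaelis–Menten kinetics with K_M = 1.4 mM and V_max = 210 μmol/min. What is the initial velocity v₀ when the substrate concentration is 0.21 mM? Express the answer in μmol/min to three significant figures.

27.4 μmol/min

v = Vmax·[S]/(Km + [S]) = 210 × 0.21 / (1.4 + 0.21)
  = 44.10 / 1.610 = 27.4 μmol/min.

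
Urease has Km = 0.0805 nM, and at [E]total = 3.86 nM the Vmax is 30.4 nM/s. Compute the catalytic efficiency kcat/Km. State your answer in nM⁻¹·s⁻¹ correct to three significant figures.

kcat = Vmax/[E]total = 30.4/3.86 = 7.88 s⁻¹.
kcat/Km = 7.88/0.0805 = 97.8 nM⁻¹·s⁻¹.

97.8 nM⁻¹·s⁻¹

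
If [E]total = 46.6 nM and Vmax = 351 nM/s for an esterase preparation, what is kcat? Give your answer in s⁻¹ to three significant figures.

7.53 s⁻¹

kcat = Vmax/[E]total = 351 nM/s / 46.6 nM = 7.53 s⁻¹.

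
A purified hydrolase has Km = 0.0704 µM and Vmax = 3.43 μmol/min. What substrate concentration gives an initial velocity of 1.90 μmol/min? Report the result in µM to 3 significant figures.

0.0874 µM

Rearranging v = Vmax[S]/(Km+[S]) gives [S] = Km·v/(Vmax − v).
[S] = 0.0704 × 1.90 / (3.43 − 1.90) = 0.1338/1.530 = 0.0874 µM.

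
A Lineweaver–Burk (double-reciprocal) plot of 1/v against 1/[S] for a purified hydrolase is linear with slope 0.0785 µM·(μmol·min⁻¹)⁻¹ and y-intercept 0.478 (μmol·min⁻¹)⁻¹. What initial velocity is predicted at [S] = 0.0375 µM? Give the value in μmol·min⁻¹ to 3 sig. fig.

0.389 μmol·min⁻¹

The y-intercept is 1/Vmax, so Vmax = 1/0.478 = 2.09 μmol·min⁻¹.
The slope is Km/Vmax, so Km = 0.0785 × 2.09 = 0.164 µM.
Then v = 2.09 × 0.0375/(0.164 + 0.0375) = 0.389 μmol·min⁻¹.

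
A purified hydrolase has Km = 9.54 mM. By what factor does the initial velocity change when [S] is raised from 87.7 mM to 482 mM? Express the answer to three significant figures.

1.09

The fractional saturations are [S]/(Km+[S]) = 87.7/97.24 = 0.9019 and 482/491.5 = 0.9806.
v₂/v₁ is just their ratio: 0.9806/0.9019 = 1.09.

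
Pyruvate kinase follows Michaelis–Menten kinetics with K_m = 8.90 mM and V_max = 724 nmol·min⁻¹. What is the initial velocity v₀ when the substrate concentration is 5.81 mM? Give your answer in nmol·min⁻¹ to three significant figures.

286 nmol·min⁻¹

v = Vmax·[S]/(Km + [S]) = 724 × 5.81 / (8.90 + 5.81)
  = 4206 / 14.71 = 286 nmol·min⁻¹.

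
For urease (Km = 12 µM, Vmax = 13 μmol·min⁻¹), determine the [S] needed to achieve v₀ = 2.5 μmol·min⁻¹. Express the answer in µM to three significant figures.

2.86 µM

The required fractional saturation is v/Vmax = 2.5/13 = 0.1923.
Then [S]/(Km+[S]) = 0.1923 ⇒ [S] = 12 × 0.1923/(1 − 0.1923) = 2.86 µM.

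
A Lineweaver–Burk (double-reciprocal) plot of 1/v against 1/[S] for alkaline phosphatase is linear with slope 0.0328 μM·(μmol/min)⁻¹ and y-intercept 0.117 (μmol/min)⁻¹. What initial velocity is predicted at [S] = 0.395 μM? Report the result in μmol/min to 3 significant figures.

5.00 μmol/min

The y-intercept is 1/Vmax, so Vmax = 1/0.117 = 8.55 μmol/min.
The slope is Km/Vmax, so Km = 0.0328 × 8.55 = 0.280 μM.
Then v = 8.55 × 0.395/(0.280 + 0.395) = 5.00 μmol/min.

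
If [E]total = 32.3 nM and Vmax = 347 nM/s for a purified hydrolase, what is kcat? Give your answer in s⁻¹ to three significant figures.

kcat = Vmax/[E]total = 347 nM/s / 32.3 nM = 10.7 s⁻¹.

10.7 s⁻¹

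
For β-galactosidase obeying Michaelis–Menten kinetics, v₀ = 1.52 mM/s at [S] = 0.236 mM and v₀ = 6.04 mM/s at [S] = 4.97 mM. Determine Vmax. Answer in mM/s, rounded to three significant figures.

7.09 mM/s

In reciprocal form, 1/v = (Km/Vmax)·(1/[S]) + 1/Vmax. The two points give (1/[S], 1/v) = (4.237, 0.6579) and (0.2012, 0.1656).
Slope = (0.6579 − 0.1656)/(4.237 − 0.2012) = 0.1220; intercept = 0.6579 − 0.1220×4.237 = 0.1410.
Vmax = 1/intercept = 7.09 mM/s; Km = slope × Vmax = 0.1220 × 7.09 = 0.865 mM.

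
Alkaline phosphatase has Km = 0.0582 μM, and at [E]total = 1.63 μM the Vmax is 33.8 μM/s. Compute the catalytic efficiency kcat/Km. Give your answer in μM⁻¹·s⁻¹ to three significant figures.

kcat = Vmax/[E]total = 33.8/1.63 = 20.7 s⁻¹.
kcat/Km = 20.7/0.0582 = 356 μM⁻¹·s⁻¹.

356 μM⁻¹·s⁻¹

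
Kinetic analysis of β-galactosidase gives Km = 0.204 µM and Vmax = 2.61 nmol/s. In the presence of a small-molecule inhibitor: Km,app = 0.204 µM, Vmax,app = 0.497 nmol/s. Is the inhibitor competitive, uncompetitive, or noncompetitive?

noncompetitive

Vmax decreases (2.61 → 0.497 nmol/s) while Km is unchanged — pure noncompetitive inhibition.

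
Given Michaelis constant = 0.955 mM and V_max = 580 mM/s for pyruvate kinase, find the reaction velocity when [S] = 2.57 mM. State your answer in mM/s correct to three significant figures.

423 mM/s

v = Vmax·[S]/(Km + [S]) = 580 × 2.57 / (0.955 + 2.57)
  = 1491 / 3.525 = 423 mM/s.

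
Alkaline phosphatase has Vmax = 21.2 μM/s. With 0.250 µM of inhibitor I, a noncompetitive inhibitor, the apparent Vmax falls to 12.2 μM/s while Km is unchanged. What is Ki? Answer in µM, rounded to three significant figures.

Noncompetitive: Vmax,app = Vmax/α with α = 1 + [I]/Ki.
α = Vmax/Vmax,app = 21.2/12.2 = 1.738.
Since α = 1 + [I]/Ki, [I]/Ki = 1.738 − 1 = 0.7377 and Ki = 0.250/0.7377 = 0.339 µM.

0.339 µM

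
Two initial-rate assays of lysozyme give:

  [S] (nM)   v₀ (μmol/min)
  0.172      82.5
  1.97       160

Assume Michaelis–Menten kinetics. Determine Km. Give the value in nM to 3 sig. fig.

In reciprocal form, 1/v = (Km/Vmax)·(1/[S]) + 1/Vmax. The two points give (1/[S], 1/v) = (5.814, 0.01212) and (0.5076, 0.006250).
Slope = (0.01212 − 0.006250)/(5.814 − 0.5076) = 0.001106; intercept = 0.01212 − 0.001106×5.814 = 0.005688.
Vmax = 1/intercept = 176 μmol/min; Km = slope × Vmax = 0.001106 × 176 = 0.195 nM.

0.195 nM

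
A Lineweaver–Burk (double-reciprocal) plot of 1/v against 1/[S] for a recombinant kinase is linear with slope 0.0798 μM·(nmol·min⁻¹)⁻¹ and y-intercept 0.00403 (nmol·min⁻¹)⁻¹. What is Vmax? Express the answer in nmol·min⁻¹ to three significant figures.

The y-intercept of a Lineweaver–Burk plot equals 1/Vmax, so Vmax = 1/0.00403 = 248 nmol·min⁻¹.

248 nmol·min⁻¹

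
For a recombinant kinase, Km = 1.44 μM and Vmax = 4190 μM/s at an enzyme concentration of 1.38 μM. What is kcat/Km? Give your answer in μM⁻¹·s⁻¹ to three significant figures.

kcat = Vmax/[E]total = 4190/1.38 = 3040 s⁻¹.
kcat/Km = 3040/1.44 = 2110 μM⁻¹·s⁻¹.

2110 μM⁻¹·s⁻¹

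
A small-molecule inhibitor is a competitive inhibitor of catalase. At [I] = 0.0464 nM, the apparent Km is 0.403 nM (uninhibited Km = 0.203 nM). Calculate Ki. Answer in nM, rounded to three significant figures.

Competitive: Km,app = α·Km with α = 1 + [I]/Ki.
α = Km,app/Km = 0.403/0.203 = 1.985.
Ki = [I]/(α − 1) = 0.0464/0.9852 = 0.0471 nM.

0.0471 nM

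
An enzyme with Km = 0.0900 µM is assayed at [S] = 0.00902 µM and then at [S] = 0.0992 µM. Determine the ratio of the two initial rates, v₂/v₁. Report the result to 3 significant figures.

The fractional saturations are [S]/(Km+[S]) = 0.00902/0.09902 = 0.09109 and 0.0992/0.1892 = 0.5243.
v₂/v₁ is just their ratio: 0.5243/0.09109 = 5.76.

5.76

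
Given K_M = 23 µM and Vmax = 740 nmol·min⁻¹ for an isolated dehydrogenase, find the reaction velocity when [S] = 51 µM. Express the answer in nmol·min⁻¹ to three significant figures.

510 nmol·min⁻¹

v = Vmax·[S]/(Km + [S]) = 740 × 51 / (23 + 51)
  = 37740 / 74.00 = 510 nmol·min⁻¹.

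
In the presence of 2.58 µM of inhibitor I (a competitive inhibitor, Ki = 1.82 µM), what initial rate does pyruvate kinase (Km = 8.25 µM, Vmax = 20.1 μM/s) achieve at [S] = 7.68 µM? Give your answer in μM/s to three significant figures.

5.59 μM/s

α = 1 + [I]/Ki = 1 + 2.58/1.82 = 2.418.
For a competitive inhibitor, Vmax is unchanged and the apparent Km becomes α·Km: Km,app = 19.9 µM, Vmax,app = 20.1 μM/s.
v = Vmax,app·[S]/(Km,app + [S]) = 20.1 × 7.68/(19.9 + 7.68) = 5.59 μM/s.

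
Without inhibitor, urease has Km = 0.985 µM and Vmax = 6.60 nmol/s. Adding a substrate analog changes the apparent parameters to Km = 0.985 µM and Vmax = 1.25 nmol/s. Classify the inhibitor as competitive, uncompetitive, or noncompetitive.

Vmax decreases (6.60 → 1.25 nmol/s) while Km is unchanged — pure noncompetitive inhibition.

noncompetitive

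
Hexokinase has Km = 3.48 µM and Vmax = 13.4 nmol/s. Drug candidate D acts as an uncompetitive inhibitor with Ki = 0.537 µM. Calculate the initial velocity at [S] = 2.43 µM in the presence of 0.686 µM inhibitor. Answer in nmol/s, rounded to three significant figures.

α = 1 + [I]/Ki = 1 + 0.686/0.537 = 2.277.
For an uncompetitive inhibitor, both parameters are divided by α, giving Vmax/α and Km/α: Km,app = 1.53 µM, Vmax,app = 5.88 nmol/s.
v = Vmax,app·[S]/(Km,app + [S]) = 5.88 × 2.43/(1.53 + 2.43) = 3.61 nmol/s.

3.61 nmol/s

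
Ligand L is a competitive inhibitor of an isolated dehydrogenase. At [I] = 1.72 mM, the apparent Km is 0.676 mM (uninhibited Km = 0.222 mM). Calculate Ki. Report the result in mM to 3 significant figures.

0.841 mM

Competitive: Km,app = α·Km with α = 1 + [I]/Ki.
α = Km,app/Km = 0.676/0.222 = 3.045.
Since α = 1 + [I]/Ki, [I]/Ki = 3.045 − 1 = 2.045 and Ki = 1.72/2.045 = 0.841 mM.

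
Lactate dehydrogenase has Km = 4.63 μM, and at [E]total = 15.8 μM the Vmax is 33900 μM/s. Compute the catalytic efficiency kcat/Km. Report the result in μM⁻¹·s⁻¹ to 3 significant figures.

463 μM⁻¹·s⁻¹

kcat = Vmax/[E]total = 33900/15.8 = 2150 s⁻¹.
kcat/Km = 2150/4.63 = 463 μM⁻¹·s⁻¹.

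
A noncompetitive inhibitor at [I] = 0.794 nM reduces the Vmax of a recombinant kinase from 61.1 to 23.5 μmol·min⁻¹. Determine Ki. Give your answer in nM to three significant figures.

Noncompetitive: Vmax,app = Vmax/α with α = 1 + [I]/Ki.
α = Vmax/Vmax,app = 61.1/23.5 = 2.600.
Ki = [I]/(α − 1) = 0.794/1.600 = 0.496 nM.

0.496 nM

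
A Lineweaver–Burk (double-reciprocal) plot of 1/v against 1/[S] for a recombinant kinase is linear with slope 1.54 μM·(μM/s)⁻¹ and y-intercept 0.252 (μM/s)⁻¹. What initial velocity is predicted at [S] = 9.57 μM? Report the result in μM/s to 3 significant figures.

2.42 μM/s

The y-intercept is 1/Vmax, so Vmax = 1/0.252 = 3.97 μM/s.
The slope is Km/Vmax, so Km = 1.54 × 3.97 = 6.11 μM.
Then v = 3.97 × 9.57/(6.11 + 9.57) = 2.42 μM/s.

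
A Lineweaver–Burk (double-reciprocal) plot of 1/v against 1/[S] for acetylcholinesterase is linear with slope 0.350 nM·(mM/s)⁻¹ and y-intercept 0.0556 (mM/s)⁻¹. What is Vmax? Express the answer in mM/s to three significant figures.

18.0 mM/s

The y-intercept of a Lineweaver–Burk plot equals 1/Vmax, so Vmax = 1/0.0556 = 18.0 mM/s.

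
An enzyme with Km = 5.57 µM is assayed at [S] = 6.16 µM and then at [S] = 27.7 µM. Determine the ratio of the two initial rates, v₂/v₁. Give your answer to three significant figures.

Since Vmax cancels, v₂/v₁ = [S]₂(Km+[S]₁) / [S]₁(Km+[S]₂).
= 27.7×(5.57+6.16) / (6.16×(5.57+27.7)) = 324.9/204.9 = 1.59.

1.59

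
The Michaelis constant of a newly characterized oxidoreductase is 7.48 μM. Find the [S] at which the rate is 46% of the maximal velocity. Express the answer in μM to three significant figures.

6.37 μM

v/Vmax = [S]/(Km+[S]) = 0.46, so [S] = Km·0.46/(1 − 0.46) = 7.48 × 0.8519.
[S] = 6.37 μM.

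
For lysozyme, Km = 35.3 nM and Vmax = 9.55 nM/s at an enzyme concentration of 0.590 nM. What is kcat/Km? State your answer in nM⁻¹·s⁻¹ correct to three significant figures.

kcat = Vmax/[E]total = 9.55/0.590 = 16.2 s⁻¹.
kcat/Km = 16.2/35.3 = 0.459 nM⁻¹·s⁻¹.

0.459 nM⁻¹·s⁻¹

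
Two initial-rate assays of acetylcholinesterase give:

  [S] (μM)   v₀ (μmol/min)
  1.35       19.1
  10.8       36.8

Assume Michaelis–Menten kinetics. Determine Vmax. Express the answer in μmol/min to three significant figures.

42.4 μmol/min

In reciprocal form, 1/v = (Km/Vmax)·(1/[S]) + 1/Vmax. The two points give (1/[S], 1/v) = (0.7407, 0.05236) and (0.09259, 0.02717).
Slope = (0.05236 − 0.02717)/(0.7407 − 0.09259) = 0.03885; intercept = 0.05236 − 0.03885×0.7407 = 0.02358.
Vmax = 1/intercept = 42.4 μmol/min; Km = slope × Vmax = 0.03885 × 42.4 = 1.65 μM.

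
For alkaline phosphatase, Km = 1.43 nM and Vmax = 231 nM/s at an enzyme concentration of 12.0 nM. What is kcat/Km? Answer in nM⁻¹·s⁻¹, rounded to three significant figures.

13.5 nM⁻¹·s⁻¹

kcat = Vmax/[E]total = 231/12.0 = 19.2 s⁻¹.
kcat/Km = 19.2/1.43 = 13.5 nM⁻¹·s⁻¹.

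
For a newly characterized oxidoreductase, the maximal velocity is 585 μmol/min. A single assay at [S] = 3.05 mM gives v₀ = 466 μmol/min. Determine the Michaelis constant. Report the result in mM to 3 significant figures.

0.779 mM

v/Vmax = 466/585 = 0.7966 = [S]/(Km+[S]).
So Km + [S] = [S]/0.7966 = 3.829 mM, giving Km = 3.829 − 3.05 = 0.779 mM.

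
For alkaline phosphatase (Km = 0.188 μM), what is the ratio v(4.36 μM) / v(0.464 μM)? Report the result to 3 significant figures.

Since Vmax cancels, v₂/v₁ = [S]₂(Km+[S]₁) / [S]₁(Km+[S]₂).
= 4.36×(0.188+0.464) / (0.464×(0.188+4.36)) = 2.843/2.110 = 1.35.

1.35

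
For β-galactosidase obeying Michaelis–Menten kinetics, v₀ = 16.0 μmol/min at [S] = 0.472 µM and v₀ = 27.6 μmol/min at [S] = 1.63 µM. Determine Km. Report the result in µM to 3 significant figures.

0.684 µM

From v = Vmax[S]/(Km+[S]), each point gives Vmax = v(Km+[S])/[S].
Equating: 16.0(Km+0.472)/0.472 = 27.6(Km+1.63)/1.63.
33.90·Km + 16.0 = 16.93·Km + 27.6, so (33.90 − 16.93)·Km = 27.6 − 16.0.
Km = 11.60/16.97 = 0.684 µM; then Vmax = 16.0(0.684+0.472)/0.472 = 39.2 μmol/min.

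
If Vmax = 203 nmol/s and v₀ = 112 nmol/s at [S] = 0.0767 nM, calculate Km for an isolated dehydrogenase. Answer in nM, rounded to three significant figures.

0.0623 nM

v/Vmax = 112/203 = 0.5517 = [S]/(Km+[S]).
So Km + [S] = [S]/0.5517 = 0.1390 nM, giving Km = 0.1390 − 0.0767 = 0.0623 nM.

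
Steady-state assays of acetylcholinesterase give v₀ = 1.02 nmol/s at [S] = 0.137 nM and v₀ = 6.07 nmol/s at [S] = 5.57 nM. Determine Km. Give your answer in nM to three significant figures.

In reciprocal form, 1/v = (Km/Vmax)·(1/[S]) + 1/Vmax. The two points give (1/[S], 1/v) = (7.299, 0.9804) and (0.1795, 0.1647).
Slope = (0.9804 − 0.1647)/(7.299 − 0.1795) = 0.1146; intercept = 0.9804 − 0.1146×7.299 = 0.1442.
Vmax = 1/intercept = 6.94 nmol/s; Km = slope × Vmax = 0.1146 × 6.94 = 0.795 nM.

0.795 nM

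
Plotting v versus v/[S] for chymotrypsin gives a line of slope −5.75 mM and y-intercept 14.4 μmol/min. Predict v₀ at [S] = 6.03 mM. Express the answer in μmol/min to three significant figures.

7.37 μmol/min

In the Eadie–Hofstee form v = Vmax − Km·(v/[S]), the slope is −Km and the intercept is Vmax, so Km = 5.75 mM and Vmax = 14.4 μmol/min.
v = 14.4 × 6.03/(5.75 + 6.03) = 7.37 μmol/min.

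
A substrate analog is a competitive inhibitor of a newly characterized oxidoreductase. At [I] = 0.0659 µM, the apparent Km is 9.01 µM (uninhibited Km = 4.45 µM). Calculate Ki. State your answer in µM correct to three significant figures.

Competitive: Km,app = α·Km with α = 1 + [I]/Ki.
α = Km,app/Km = 9.01/4.45 = 2.025.
Since α = 1 + [I]/Ki, [I]/Ki = 2.025 − 1 = 1.025 and Ki = 0.0659/1.025 = 0.0643 µM.

0.0643 µM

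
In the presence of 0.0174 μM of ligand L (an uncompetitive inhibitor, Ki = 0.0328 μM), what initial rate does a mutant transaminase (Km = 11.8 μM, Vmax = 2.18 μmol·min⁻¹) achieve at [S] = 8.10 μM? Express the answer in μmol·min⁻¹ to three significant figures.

α = 1 + [I]/Ki = 1 + 0.0174/0.0328 = 1.530.
For an uncompetitive inhibitor, both parameters are divided by α, giving Vmax/α and Km/α: Km,app = 7.71 μM, Vmax,app = 1.42 μmol·min⁻¹.
v = Vmax,app·[S]/(Km,app + [S]) = 1.42 × 8.10/(7.71 + 8.10) = 0.730 μmol·min⁻¹.

0.730 μmol·min⁻¹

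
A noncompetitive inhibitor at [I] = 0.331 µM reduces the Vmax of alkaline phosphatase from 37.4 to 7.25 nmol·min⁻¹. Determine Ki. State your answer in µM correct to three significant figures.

Noncompetitive: Vmax,app = Vmax/α with α = 1 + [I]/Ki.
α = Vmax/Vmax,app = 37.4/7.25 = 5.159.
Ki = [I]/(α − 1) = 0.331/4.159 = 0.0796 µM.

0.0796 µM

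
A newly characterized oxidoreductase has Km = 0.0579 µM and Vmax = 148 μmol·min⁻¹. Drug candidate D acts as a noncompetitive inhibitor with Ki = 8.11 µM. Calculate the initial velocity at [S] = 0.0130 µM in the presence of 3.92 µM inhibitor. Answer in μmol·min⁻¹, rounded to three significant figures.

18.3 μmol·min⁻¹

With α = 1 + [I]/Ki = 1 + 3.92/8.11 = 1.483, the noncompetitive rate law is v = (Vmax/α)·[S] / (Km + [S]).
v = (148/1.483)×0.0130 / (0.0579 + 0.0130) = 1.297/0.07090 = 18.3 μmol·min⁻¹.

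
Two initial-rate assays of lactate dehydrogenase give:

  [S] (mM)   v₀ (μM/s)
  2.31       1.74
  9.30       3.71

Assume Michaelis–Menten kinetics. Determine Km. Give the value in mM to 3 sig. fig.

From v = Vmax[S]/(Km+[S]), each point gives Vmax = v(Km+[S])/[S].
Equating: 1.74(Km+2.31)/2.31 = 3.71(Km+9.30)/9.30.
0.7532·Km + 1.74 = 0.3989·Km + 3.71, so (0.7532 − 0.3989)·Km = 3.71 − 1.74.
Km = 1.970/0.3543 = 5.56 mM; then Vmax = 1.74(5.56+2.31)/2.31 = 5.93 μM/s.

5.56 mM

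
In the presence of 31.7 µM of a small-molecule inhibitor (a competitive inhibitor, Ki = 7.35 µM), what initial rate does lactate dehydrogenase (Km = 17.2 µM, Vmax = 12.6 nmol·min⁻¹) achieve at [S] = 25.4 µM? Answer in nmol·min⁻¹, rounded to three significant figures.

With α = 1 + [I]/Ki = 1 + 31.7/7.35 = 5.313, the competitive rate law is v = Vmax[S] / (αKm + [S]).
v = 12.6×25.4 / (5.313×17.2 + 25.4) = 320.0/116.8 = 2.74 nmol·min⁻¹.

2.74 nmol·min⁻¹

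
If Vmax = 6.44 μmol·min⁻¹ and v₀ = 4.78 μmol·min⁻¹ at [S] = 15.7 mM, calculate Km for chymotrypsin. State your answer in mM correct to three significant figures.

5.45 mM

v/Vmax = 4.78/6.44 = 0.7422 = [S]/(Km+[S]).
So Km + [S] = [S]/0.7422 = 21.15 mM, giving Km = 21.15 − 15.7 = 5.45 mM.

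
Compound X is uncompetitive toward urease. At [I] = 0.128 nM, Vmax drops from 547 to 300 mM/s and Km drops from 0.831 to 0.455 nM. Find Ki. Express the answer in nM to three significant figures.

0.155 nM

Uncompetitive: Vmax,app = Vmax/α (and Km,app = Km/α) with α = 1 + [I]/Ki.
α = Vmax/Vmax,app = 547/300 = 1.823.
Ki = [I]/(α − 1) = 0.128/0.8233 = 0.155 nM.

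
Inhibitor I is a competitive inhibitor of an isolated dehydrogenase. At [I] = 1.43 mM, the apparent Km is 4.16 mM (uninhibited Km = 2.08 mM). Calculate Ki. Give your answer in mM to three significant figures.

Competitive: Km,app = α·Km with α = 1 + [I]/Ki.
α = Km,app/Km = 4.16/2.08 = 2.000.
Ki = [I]/(α − 1) = 1.43/1.000 = 1.43 mM.

1.43 mM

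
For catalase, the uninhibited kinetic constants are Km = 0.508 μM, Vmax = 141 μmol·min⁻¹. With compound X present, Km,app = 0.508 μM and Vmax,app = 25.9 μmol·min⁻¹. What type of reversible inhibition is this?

noncompetitive

Vmax decreases (141 → 25.9 μmol·min⁻¹) while Km is unchanged — pure noncompetitive inhibition.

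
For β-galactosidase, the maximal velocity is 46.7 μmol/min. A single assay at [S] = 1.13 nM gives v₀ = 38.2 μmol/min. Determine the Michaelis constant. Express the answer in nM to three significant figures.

From v = Vmax[S]/(Km+[S]), Km = [S](Vmax − v)/v.
Km = 1.13 × (46.7 − 38.2) / 38.2 = 9.605/38.2 = 0.251 nM.

0.251 nM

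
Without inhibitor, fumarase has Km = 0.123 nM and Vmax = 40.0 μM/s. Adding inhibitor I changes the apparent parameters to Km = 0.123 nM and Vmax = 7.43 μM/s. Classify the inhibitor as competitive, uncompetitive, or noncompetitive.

Vmax decreases (40.0 → 7.43 μM/s) while Km is unchanged — pure noncompetitive inhibition.

noncompetitive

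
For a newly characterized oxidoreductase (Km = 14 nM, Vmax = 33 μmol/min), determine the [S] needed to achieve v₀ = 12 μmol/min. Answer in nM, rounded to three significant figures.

The required fractional saturation is v/Vmax = 12/33 = 0.3636.
Then [S]/(Km+[S]) = 0.3636 ⇒ [S] = 14 × 0.3636/(1 − 0.3636) = 8.00 nM.

8.00 nM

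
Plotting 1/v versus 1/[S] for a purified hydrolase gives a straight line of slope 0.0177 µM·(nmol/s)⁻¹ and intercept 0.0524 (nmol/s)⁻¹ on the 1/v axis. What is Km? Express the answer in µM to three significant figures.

y-intercept = 1/Vmax ⇒ Vmax = 19.1 nmol/s; slope = Km/Vmax ⇒ Km = slope × Vmax.
Km = 0.0177 × 19.1 = 0.338 µM.

0.338 µM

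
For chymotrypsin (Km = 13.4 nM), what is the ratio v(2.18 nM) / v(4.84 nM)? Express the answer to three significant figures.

Since Vmax cancels, v₂/v₁ = [S]₂(Km+[S]₁) / [S]₁(Km+[S]₂).
= 2.18×(13.4+4.84) / (4.84×(13.4+2.18)) = 39.76/75.41 = 0.527.

0.527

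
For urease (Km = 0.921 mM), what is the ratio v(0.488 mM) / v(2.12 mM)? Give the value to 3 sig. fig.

0.497

The fractional saturations are [S]/(Km+[S]) = 2.12/3.041 = 0.6971 and 0.488/1.409 = 0.3463.
v₂/v₁ is just their ratio: 0.3463/0.6971 = 0.497.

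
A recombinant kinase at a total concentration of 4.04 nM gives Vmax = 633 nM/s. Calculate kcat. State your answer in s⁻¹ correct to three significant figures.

157 s⁻¹

kcat = Vmax/[E]total = 633 nM/s / 4.04 nM = 157 s⁻¹.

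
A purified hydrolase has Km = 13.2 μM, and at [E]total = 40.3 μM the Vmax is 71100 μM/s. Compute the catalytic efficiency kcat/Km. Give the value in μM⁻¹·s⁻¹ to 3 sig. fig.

134 μM⁻¹·s⁻¹

kcat = Vmax/[E]total = 71100/40.3 = 1760 s⁻¹.
kcat/Km = 1760/13.2 = 134 μM⁻¹·s⁻¹.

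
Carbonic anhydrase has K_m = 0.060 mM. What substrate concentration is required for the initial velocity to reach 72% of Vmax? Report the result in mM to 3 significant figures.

0.154 mM

v/Vmax = [S]/(Km+[S]) = 0.72, so [S] = Km·0.72/(1 − 0.72) = 0.060 × 2.571.
[S] = 0.154 mM.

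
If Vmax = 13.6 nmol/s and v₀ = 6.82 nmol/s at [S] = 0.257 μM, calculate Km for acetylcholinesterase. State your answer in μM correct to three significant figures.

From v = Vmax[S]/(Km+[S]), Km = [S](Vmax − v)/v.
Km = 0.257 × (13.6 − 6.82) / 6.82 = 1.742/6.82 = 0.255 μM.

0.255 μM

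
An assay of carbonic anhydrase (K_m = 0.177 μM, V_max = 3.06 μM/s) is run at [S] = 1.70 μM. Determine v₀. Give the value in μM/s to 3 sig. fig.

2.77 μM/s

[S]/(Km+[S]) = 1.70/1.877 = 0.9057, the fractional saturation.
v = 0.9057 × Vmax = 0.9057 × 3.06 = 2.77 μM/s.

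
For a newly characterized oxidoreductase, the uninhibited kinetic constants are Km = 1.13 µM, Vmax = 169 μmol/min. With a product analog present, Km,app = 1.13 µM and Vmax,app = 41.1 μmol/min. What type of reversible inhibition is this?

noncompetitive

Vmax decreases (169 → 41.1 μmol/min) while Km is unchanged — pure noncompetitive inhibition.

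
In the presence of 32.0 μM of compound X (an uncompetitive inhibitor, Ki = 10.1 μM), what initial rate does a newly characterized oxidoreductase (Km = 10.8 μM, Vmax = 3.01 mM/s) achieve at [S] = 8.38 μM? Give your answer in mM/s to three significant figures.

0.552 mM/s

With α = 1 + [I]/Ki = 1 + 32.0/10.1 = 4.168, the uncompetitive rate law is v = (Vmax/α)·[S] / (Km/α + [S]).
v = (3.01/4.168)×8.38 / (10.8/4.168 + 8.38) = 6.051/10.97 = 0.552 mM/s.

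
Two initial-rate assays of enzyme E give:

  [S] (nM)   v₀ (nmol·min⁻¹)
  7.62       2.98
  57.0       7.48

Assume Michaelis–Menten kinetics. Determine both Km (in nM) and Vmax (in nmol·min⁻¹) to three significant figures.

Km = 17.3 nM; Vmax = 9.75 nmol·min⁻¹

From v = Vmax[S]/(Km+[S]), each point gives Vmax = v(Km+[S])/[S].
Equating: 2.98(Km+7.62)/7.62 = 7.48(Km+57.0)/57.0.
0.3911·Km + 2.98 = 0.1312·Km + 7.48, so (0.3911 − 0.1312)·Km = 7.48 − 2.98.
Km = 4.500/0.2598 = 17.3 nM; then Vmax = 2.98(17.3+7.62)/7.62 = 9.75 nmol·min⁻¹.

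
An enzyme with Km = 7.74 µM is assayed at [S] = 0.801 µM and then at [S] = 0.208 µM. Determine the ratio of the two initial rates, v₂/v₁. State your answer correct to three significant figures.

0.279

The fractional saturations are [S]/(Km+[S]) = 0.801/8.541 = 0.09378 and 0.208/7.948 = 0.02617.
v₂/v₁ is just their ratio: 0.02617/0.09378 = 0.279.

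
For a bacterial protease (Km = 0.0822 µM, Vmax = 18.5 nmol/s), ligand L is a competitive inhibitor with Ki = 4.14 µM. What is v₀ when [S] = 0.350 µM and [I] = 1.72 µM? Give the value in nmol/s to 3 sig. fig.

With α = 1 + [I]/Ki = 1 + 1.72/4.14 = 1.415, the competitive rate law is v = Vmax[S] / (αKm + [S]).
v = 18.5×0.350 / (1.415×0.0822 + 0.350) = 6.475/0.4664 = 13.9 nmol/s.

13.9 nmol/s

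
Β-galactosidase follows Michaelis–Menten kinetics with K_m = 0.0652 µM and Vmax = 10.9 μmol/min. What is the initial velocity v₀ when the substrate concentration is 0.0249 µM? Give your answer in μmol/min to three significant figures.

3.01 μmol/min

v = Vmax·[S]/(Km + [S]) = 10.9 × 0.0249 / (0.0652 + 0.0249)
  = 0.2714 / 0.09010 = 3.01 μmol/min.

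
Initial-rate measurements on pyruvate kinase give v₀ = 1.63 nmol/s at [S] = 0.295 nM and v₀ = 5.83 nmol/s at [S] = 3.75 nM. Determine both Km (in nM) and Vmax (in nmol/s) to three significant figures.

Km = 1.06 nM; Vmax = 7.47 nmol/s

From v = Vmax[S]/(Km+[S]), each point gives Vmax = v(Km+[S])/[S].
Equating: 1.63(Km+0.295)/0.295 = 5.83(Km+3.75)/3.75.
5.525·Km + 1.63 = 1.555·Km + 5.83, so (5.525 − 1.555)·Km = 5.83 − 1.63.
Km = 4.200/3.971 = 1.06 nM; then Vmax = 1.63(1.06+0.295)/0.295 = 7.47 nmol/s.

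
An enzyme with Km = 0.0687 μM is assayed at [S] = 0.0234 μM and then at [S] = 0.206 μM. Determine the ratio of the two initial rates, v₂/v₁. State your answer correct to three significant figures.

2.95

The fractional saturations are [S]/(Km+[S]) = 0.0234/0.09210 = 0.2541 and 0.206/0.2747 = 0.7499.
v₂/v₁ is just their ratio: 0.7499/0.2541 = 2.95.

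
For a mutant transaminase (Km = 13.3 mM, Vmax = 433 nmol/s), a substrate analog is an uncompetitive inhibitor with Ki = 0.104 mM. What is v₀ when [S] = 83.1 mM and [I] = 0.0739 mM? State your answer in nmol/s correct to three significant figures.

231 nmol/s

With α = 1 + [I]/Ki = 1 + 0.0739/0.104 = 1.711, the uncompetitive rate law is v = (Vmax/α)·[S] / (Km/α + [S]).
v = (433/1.711)×83.1 / (13.3/1.711 + 83.1) = 21040/90.88 = 231 nmol/s.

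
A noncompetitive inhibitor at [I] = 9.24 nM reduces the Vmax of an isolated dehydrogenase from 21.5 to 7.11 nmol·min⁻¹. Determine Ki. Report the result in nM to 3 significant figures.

4.57 nM

Noncompetitive: Vmax,app = Vmax/α with α = 1 + [I]/Ki.
α = Vmax/Vmax,app = 21.5/7.11 = 3.024.
Since α = 1 + [I]/Ki, [I]/Ki = 3.024 − 1 = 2.024 and Ki = 9.24/2.024 = 4.57 nM.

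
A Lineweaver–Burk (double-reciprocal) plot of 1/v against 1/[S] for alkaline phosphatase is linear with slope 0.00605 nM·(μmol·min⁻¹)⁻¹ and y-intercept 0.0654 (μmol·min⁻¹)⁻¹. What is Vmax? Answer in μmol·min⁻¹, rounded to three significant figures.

The y-intercept of a Lineweaver–Burk plot equals 1/Vmax, so Vmax = 1/0.0654 = 15.3 μmol·min⁻¹.

15.3 μmol·min⁻¹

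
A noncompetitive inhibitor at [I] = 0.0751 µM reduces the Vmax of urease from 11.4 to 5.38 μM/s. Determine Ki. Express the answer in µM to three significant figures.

0.0671 µM

Noncompetitive: Vmax,app = Vmax/α with α = 1 + [I]/Ki.
α = Vmax/Vmax,app = 11.4/5.38 = 2.119.
Ki = [I]/(α − 1) = 0.0751/1.119 = 0.0671 µM.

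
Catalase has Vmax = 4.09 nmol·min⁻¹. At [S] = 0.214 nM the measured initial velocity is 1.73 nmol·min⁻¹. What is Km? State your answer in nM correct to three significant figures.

v/Vmax = 1.73/4.09 = 0.4230 = [S]/(Km+[S]).
So Km + [S] = [S]/0.4230 = 0.5059 nM, giving Km = 0.5059 − 0.214 = 0.292 nM.

0.292 nM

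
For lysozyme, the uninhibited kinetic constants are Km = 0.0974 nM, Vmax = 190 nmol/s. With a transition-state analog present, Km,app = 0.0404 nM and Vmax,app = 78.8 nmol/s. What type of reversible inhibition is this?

Both Km and Vmax decrease by the same factor (~2.41-fold) — characteristic of uncompetitive inhibition.

uncompetitive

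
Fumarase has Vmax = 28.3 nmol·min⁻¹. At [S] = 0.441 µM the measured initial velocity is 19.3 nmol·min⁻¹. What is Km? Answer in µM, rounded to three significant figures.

0.206 µM

v/Vmax = 19.3/28.3 = 0.6820 = [S]/(Km+[S]).
So Km + [S] = [S]/0.6820 = 0.6466 µM, giving Km = 0.6466 − 0.441 = 0.206 µM.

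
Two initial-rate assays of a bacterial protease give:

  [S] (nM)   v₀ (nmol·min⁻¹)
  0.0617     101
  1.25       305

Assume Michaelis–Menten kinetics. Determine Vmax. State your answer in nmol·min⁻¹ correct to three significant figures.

In reciprocal form, 1/v = (Km/Vmax)·(1/[S]) + 1/Vmax. The two points give (1/[S], 1/v) = (16.21, 0.009901) and (0.8000, 0.003279).
Slope = (0.009901 − 0.003279)/(16.21 − 0.8000) = 0.0004298; intercept = 0.009901 − 0.0004298×16.21 = 0.002935.
Vmax = 1/intercept = 341 nmol·min⁻¹; Km = slope × Vmax = 0.0004298 × 341 = 0.146 nM.

341 nmol·min⁻¹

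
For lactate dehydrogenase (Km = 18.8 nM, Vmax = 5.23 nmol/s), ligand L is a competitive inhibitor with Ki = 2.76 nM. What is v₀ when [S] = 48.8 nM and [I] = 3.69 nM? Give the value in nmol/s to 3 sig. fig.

α = 1 + [I]/Ki = 1 + 3.69/2.76 = 2.337.
For a competitive inhibitor, Vmax is unchanged and the apparent Km becomes α·Km: Km,app = 43.9 nM, Vmax,app = 5.23 nmol/s.
v = Vmax,app·[S]/(Km,app + [S]) = 5.23 × 48.8/(43.9 + 48.8) = 2.75 nmol/s.

2.75 nmol/s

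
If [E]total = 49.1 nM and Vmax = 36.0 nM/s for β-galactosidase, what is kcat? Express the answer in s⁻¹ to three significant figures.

kcat = Vmax/[E]total = 36.0 nM/s / 49.1 nM = 0.733 s⁻¹.

0.733 s⁻¹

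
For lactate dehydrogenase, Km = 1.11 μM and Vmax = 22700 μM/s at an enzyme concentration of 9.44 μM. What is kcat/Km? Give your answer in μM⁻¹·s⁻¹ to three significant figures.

kcat = Vmax/[E]total = 22700/9.44 = 2400 s⁻¹.
kcat/Km = 2400/1.11 = 2170 μM⁻¹·s⁻¹.

2170 μM⁻¹·s⁻¹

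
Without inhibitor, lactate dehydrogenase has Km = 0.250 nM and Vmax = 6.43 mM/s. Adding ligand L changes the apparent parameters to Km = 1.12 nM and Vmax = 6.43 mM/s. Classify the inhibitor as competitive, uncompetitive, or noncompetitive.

competitive

Km increases (0.250 → 1.12 nM) while Vmax is unchanged — the hallmark of competitive inhibition.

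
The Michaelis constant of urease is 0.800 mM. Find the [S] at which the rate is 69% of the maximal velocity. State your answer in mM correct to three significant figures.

v/Vmax = [S]/(Km+[S]) = 0.69, so [S] = Km·0.69/(1 − 0.69) = 0.800 × 2.226.
[S] = 1.78 mM.

1.78 mM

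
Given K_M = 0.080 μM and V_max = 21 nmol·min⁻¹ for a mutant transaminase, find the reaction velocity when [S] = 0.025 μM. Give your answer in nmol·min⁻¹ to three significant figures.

5.00 nmol·min⁻¹

v = Vmax·[S]/(Km + [S]) = 21 × 0.025 / (0.080 + 0.025)
  = 0.5250 / 0.1050 = 5.00 nmol·min⁻¹.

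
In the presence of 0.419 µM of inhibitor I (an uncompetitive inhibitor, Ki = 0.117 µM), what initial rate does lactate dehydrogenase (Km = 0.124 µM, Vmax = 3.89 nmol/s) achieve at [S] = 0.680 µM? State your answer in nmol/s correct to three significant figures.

With α = 1 + [I]/Ki = 1 + 0.419/0.117 = 4.581, the uncompetitive rate law is v = (Vmax/α)·[S] / (Km/α + [S]).
v = (3.89/4.581)×0.680 / (0.124/4.581 + 0.680) = 0.5774/0.7071 = 0.817 nmol/s.

0.817 nmol/s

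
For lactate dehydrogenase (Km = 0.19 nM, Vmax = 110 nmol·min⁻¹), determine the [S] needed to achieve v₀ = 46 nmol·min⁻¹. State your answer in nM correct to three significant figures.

The required fractional saturation is v/Vmax = 46/110 = 0.4182.
Then [S]/(Km+[S]) = 0.4182 ⇒ [S] = 0.19 × 0.4182/(1 − 0.4182) = 0.137 nM.

0.137 nM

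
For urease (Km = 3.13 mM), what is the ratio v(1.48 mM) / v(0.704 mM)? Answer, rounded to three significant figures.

Since Vmax cancels, v₂/v₁ = [S]₂(Km+[S]₁) / [S]₁(Km+[S]₂).
= 1.48×(3.13+0.704) / (0.704×(3.13+1.48)) = 5.674/3.245 = 1.75.

1.75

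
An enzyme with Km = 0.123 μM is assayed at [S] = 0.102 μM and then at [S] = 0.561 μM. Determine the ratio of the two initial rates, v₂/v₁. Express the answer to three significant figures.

The fractional saturations are [S]/(Km+[S]) = 0.102/0.2250 = 0.4533 and 0.561/0.6840 = 0.8202.
v₂/v₁ is just their ratio: 0.8202/0.4533 = 1.81.

1.81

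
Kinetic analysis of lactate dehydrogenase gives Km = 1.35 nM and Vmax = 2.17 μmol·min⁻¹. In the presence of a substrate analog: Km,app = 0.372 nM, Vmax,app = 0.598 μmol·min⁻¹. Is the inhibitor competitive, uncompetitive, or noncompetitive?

Both Km and Vmax decrease by the same factor (~3.63-fold) — characteristic of uncompetitive inhibition.

uncompetitive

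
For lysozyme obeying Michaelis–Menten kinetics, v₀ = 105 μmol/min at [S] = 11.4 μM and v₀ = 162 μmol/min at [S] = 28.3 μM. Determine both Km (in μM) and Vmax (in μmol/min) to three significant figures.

Km = 16.4 μM; Vmax = 256 μmol/min

In reciprocal form, 1/v = (Km/Vmax)·(1/[S]) + 1/Vmax. The two points give (1/[S], 1/v) = (0.08772, 0.009524) and (0.03534, 0.006173).
Slope = (0.009524 − 0.006173)/(0.08772 − 0.03534) = 0.06397; intercept = 0.009524 − 0.06397×0.08772 = 0.003912.
Vmax = 1/intercept = 256 μmol/min; Km = slope × Vmax = 0.06397 × 256 = 16.4 μM.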